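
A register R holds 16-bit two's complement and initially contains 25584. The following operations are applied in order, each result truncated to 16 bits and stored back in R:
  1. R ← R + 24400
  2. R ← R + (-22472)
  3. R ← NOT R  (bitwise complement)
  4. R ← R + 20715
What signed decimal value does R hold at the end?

-6798

Start: R = 25584 = 0110001111110000.
R = 25584 + 24400 = 49984; wraps to -15552 = 1100001101000000
R = -15552 + (-22472) = -38024; wraps to 27512 = 0110101101111000
R = NOT 0110101101111000 = 1001010010000111 = -27513
R = -27513 + 20715 = -6798 = 1110010101110010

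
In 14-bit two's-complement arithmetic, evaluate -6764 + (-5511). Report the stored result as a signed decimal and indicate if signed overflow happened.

-6764 → 10010110010100
-5511 → 10101001111001
  10010110010100
+ 10101001111001
= 01000000001101  (discard carry-out 1)
Result 01000000001101: MSB = 0 → value 4109.
Both addends are negative but the stored result is non-negative: signed overflow. The true value -6764 + (-5511) = -12275 lies outside [-8192, 8191].

4109; overflow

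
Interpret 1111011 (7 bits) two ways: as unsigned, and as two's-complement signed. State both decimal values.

unsigned = 123, signed = -5

Unsigned: 1111011 = 123.
Signed: MSB=1 → 123 − 128 = -5.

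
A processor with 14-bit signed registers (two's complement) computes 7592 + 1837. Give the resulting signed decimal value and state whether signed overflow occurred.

7592 → 01110110101000
1837 → 00011100101101
  01110110101000
+ 00011100101101
= 10010011010101
Result 10010011010101: MSB = 1 → 9429 − 16384 = -6955.
Both addends are non-negative but the stored result is negative: signed overflow. The true value 7592 + 1837 = 9429 lies outside [-8192, 8191].

-6955; overflow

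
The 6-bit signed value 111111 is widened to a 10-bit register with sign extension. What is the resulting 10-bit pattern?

MSB of 111111 is 1; replicate it into the new high bits.
1111|111111 → 1111111111 (still -1).

1111111111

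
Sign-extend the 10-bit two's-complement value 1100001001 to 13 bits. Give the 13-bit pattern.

MSB of 1100001001 is 1; replicate it into the new high bits.
111|1100001001 → 1111100001001 (still -247).

1111100001001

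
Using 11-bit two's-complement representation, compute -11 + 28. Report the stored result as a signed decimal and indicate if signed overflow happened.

-11 → 11111110101
28 → 00000011100
  11111110101
+ 00000011100
= 00000010001  (discard carry-out 1)
Result 00000010001: MSB = 0 → value 17.
Addends have opposite signs, so signed overflow cannot occur.

17; no overflow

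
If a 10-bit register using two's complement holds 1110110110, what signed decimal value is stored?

MSB is 1, so the value is negative.
Invert: 0001001001. Add 1: 0001001010 = 74. So the value is −74.

-74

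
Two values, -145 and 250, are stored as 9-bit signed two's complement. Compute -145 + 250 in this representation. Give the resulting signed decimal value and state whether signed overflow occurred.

105; no overflow

-145 → 101101111
250 → 011111010
  101101111
+ 011111010
= 001101001  (discard carry-out 1)
Result 001101001: MSB = 0 → value 105.
Addends have opposite signs, so signed overflow cannot occur.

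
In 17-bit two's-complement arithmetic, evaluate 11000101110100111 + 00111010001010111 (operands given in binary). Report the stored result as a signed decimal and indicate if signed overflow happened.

-2; no overflow

11000101110100111 = -29785 (signed)
00111010001010111 = 29783 (signed)
  11000101110100111
+ 00111010001010111
= 11111111111111110
Result 11111111111111110: MSB = 1 → 131070 − 131072 = -2.
Addends have opposite signs, so signed overflow cannot occur.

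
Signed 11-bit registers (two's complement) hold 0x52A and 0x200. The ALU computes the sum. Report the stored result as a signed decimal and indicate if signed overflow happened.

0x52A = 10100101010 = -726 (signed)
0x200 = 01000000000 = 512 (signed)
  10100101010
+ 01000000000
= 11100101010
Result 11100101010: MSB = 1 → 1834 − 2048 = -214.
Addends have opposite signs, so signed overflow cannot occur.

-214; no overflow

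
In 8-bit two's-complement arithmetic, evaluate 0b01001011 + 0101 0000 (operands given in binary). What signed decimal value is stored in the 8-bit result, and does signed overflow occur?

0b01001011 → 01001011 = 75 (signed)
0101 0000 → 01010000 = 80 (signed)
  01001011
+ 01010000
= 10011011
Result 10011011: MSB = 1 → 155 − 256 = -101.
Both addends are non-negative but the stored result is negative: signed overflow. The true value 75 + 80 = 155 lies outside [-128, 127].

-101; overflow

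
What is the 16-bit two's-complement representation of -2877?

1111010011000011

|-2877| = 2877 = 0000101100111101 in 16 bits.
Invert the bits: 1111010011000010. Add 1: 1111010011000011.
Check: 1111010011000011 reads as 62659 − 65536 = -2877.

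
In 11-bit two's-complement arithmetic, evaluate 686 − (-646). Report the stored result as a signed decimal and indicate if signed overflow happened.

686 → 01010101110
-646 → 10101111010
Subtract via negate-and-add: invert 10101111010 + 1 = 01010000110 (i.e. 646).
  01010101110
+ 01010000110
= 10100110100
Result 10100110100: MSB = 1 → 1332 − 2048 = -716.
Both addends (after negating the subtrahend) are non-negative but the stored result is negative: signed overflow. The true value 686 − (-646) = 1332 lies outside [-1024, 1023].

-716; overflow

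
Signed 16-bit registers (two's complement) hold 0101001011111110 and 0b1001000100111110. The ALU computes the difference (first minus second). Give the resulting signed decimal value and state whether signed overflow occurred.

0101001011111110 = 21246 (signed)
0b1001000100111110 → 1001000100111110 = -28354 (signed)
Subtract via negate-and-add: invert 1001000100111110 + 1 = 0110111011000010 (i.e. 28354).
  0101001011111110
+ 0110111011000010
= 1100000111000000
Result 1100000111000000: MSB = 1 → 49600 − 65536 = -15936.
Both addends (after negating the subtrahend) are non-negative but the stored result is negative: signed overflow. The true value 21246 − (-28354) = 49600 lies outside [-32768, 32767].

-15936; overflow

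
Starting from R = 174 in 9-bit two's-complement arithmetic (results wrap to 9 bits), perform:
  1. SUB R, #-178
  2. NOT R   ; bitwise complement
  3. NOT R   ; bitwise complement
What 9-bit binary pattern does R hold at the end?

101100000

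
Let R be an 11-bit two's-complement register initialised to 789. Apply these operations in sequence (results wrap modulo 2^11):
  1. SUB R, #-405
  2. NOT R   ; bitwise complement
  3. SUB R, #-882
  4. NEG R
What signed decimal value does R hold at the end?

313

Start: R = 789 = 01100010101.
R = 789 − (-405) = 1194; wraps to -854 = 10010101010
R = NOT 10010101010 = 01101010101 = 853
R = 853 − (-882) = 1735; wraps to -313 = 11011000111
R = −(-313) = 313 = 00100111001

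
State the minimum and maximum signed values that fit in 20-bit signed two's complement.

min = -524288, max = 524287

Minimum: −2^19 = -524288.
Maximum: 2^19 − 1 = 524287.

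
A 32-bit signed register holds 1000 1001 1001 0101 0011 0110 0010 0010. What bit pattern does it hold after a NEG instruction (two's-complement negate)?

01110110011010101100100111011110

Invert: 01110110011010101100100111011101. Add 1: 01110110011010101100100111011110.
Check: 10001001100101010011011000100010 = -1986709982, 01110110011010101100100111011110 = 1986709982.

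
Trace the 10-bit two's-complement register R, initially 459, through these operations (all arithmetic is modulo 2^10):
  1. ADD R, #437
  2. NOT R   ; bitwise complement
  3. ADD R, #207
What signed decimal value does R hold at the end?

334

Start: R = 459 = 0111001011.
R = 459 + 437 = 896; wraps to -128 = 1110000000
R = NOT 1110000000 = 0001111111 = 127
R = 127 + 207 = 334 = 0101001110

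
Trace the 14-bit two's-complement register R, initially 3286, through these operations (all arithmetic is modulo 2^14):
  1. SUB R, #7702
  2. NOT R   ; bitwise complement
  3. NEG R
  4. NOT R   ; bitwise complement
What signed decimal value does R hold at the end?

4414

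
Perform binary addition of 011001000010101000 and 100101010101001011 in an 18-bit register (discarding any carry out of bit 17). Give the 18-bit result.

111110010111110011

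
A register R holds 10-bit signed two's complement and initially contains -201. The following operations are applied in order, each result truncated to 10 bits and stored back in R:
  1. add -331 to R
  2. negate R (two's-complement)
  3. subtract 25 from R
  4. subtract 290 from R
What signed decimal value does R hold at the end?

Start: R = -201 = 1100110111.
R = -201 + (-331) = -532; wraps to 492 = 0111101100
R = −(492) = -492 = 1000010100
R = -492 − 25 = -517; wraps to 507 = 0111111011
R = 507 − 290 = 217 = 0011011001

217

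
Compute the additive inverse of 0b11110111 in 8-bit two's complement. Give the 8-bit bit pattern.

00001001

Invert: 00001000. Add 1: 00001001.
Check: 11110111 = -9, 00001001 = 9.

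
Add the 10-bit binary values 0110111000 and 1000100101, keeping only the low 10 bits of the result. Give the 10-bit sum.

  0110111000
+ 1000100101
= 1111011101

1111011101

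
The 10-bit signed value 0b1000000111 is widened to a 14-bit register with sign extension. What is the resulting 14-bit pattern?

11111000000111

MSB of 1000000111 is 1; replicate it into the new high bits.
1111|1000000111 → 11111000000111 (still -505).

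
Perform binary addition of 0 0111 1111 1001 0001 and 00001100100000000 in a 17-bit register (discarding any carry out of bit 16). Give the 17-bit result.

01001100010010001

  00111111110010001
+ 00001100100000000
= 01001100010010001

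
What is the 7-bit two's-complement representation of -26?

1100110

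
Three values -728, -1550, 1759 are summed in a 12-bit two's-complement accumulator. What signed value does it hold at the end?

-728 + (-1550) = -2278 → wraps to 1818 (011100011010)
1818 + 1759 = 3577 → wraps to -519 (110111111001)

-519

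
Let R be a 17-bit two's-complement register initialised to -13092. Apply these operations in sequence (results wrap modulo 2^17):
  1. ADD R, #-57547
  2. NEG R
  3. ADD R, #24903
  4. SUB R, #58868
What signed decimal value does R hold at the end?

36674

Start: R = -13092 = 11100110011011100.
R = -13092 + (-57547) = -70639; wraps to 60433 = 01110110000010001
R = −(60433) = -60433 = 10001001111101111
R = -60433 + 24903 = -35530 = 10111010100110110
R = -35530 − 58868 = -94398; wraps to 36674 = 01000111101000010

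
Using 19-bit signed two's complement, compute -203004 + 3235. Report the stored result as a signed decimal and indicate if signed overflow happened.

-203004 → 1001110011100000100
3235 → 0000000110010100011
  1001110011100000100
+ 0000000110010100011
= 1001111001110100111
Result 1001111001110100111: MSB = 1 → 324519 − 524288 = -199769.
Addends have opposite signs, so signed overflow cannot occur.

-199769; no overflow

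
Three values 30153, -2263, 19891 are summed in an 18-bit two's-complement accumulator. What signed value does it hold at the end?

47781

30153 + (-2263) = 27890 (000110110011110010)
27890 + 19891 = 47781 (001011101010100101)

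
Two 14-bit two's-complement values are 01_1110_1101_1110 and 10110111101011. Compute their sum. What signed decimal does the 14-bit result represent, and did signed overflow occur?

01_1110_1101_1110 → 01111011011110 = 7902 (signed)
10110111101011 = -4629 (signed)
  01111011011110
+ 10110111101011
= 00110011001001  (discard carry-out 1)
Result 00110011001001: MSB = 0 → value 3273.
Addends have opposite signs, so signed overflow cannot occur.

3273; no overflow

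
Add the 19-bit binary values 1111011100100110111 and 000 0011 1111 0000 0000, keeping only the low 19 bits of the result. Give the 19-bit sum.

1111111100000110111

  1111011100100110111
+ 0000011111100000000
= 1111111100000110111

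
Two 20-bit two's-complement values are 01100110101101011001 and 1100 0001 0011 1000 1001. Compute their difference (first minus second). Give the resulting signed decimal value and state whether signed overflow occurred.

-370736; overflow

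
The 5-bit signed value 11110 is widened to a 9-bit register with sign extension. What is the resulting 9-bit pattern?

111111110

MSB of 11110 is 1; replicate it into the new high bits.
1111|11110 → 111111110 (still -2).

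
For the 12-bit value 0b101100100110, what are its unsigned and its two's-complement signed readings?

unsigned = 2854, signed = -1242

Unsigned: 101100100110 = 2854.
Signed: MSB=1 → 2854 − 4096 = -1242.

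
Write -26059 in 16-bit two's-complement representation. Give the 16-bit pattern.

1001101000110101

|-26059| = 26059 = 0110010111001011 in 16 bits.
Invert the bits: 1001101000110100. Add 1: 1001101000110101.
Check: 1001101000110101 reads as 39477 − 65536 = -26059.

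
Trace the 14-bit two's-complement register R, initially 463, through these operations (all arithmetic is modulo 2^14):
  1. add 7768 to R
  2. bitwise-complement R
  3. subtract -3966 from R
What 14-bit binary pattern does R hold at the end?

10111101010110

Start: R = 463 = 00000111001111.
R = 463 + 7768 = 8231; wraps to -8153 = 10000000100111
R = NOT 10000000100111 = 01111111011000 = 8152
R = 8152 − (-3966) = 12118; wraps to -4266 = 10111101010110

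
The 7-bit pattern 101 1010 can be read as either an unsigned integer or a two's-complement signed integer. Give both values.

Unsigned: 1011010 = 90.
Signed: MSB=1 → 90 − 128 = -38.

unsigned = 90, signed = -38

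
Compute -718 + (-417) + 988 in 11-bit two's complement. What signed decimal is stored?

-718 + (-417) = -1135 → wraps to 913 (01110010001)
913 + 988 = 1901 → wraps to -147 (11101101101)

-147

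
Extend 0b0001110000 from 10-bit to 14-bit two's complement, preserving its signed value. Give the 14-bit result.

00000001110000

MSB of 0001110000 is 0; replicate it into the new high bits.
0000|0001110000 → 00000001110000 (still 112).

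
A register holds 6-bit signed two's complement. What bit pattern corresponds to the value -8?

111000

|-8| = 8 = 001000 in 6 bits.
Invert the bits: 110111. Add 1: 111000.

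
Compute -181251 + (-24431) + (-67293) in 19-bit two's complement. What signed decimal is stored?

251313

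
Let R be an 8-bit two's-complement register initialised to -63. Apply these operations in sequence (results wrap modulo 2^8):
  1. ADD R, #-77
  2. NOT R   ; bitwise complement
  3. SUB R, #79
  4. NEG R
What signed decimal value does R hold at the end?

-60

Start: R = -63 = 11000001.
R = -63 + (-77) = -140; wraps to 116 = 01110100
R = NOT 01110100 = 10001011 = -117
R = -117 − 79 = -196; wraps to 60 = 00111100
R = −(60) = -60 = 11000100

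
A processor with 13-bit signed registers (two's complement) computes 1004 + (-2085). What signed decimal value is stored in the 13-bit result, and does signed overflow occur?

1004 → 0001111101100
-2085 → 1011111011011
  0001111101100
+ 1011111011011
= 1101111000111
Result 1101111000111: MSB = 1 → 7111 − 8192 = -1081.
Addends have opposite signs, so signed overflow cannot occur.

-1081; no overflow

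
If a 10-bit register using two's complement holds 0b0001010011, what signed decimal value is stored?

MSB is 0, so the value is non-negative: 0001010011 = 83.

83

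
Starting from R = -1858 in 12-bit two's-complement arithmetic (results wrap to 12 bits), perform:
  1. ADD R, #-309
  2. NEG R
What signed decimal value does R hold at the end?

-1929

Start: R = -1858 = 100010111110.
R = -1858 + (-309) = -2167; wraps to 1929 = 011110001001
R = −(1929) = -1929 = 100001110111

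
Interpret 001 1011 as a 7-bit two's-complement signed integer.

27

MSB is 0, so the value is non-negative: 0011011 = 27.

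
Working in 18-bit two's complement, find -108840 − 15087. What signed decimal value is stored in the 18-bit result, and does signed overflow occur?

-123927; no overflow

-108840 → 100101011011011000
15087 → 000011101011101111
Subtract via negate-and-add: invert 000011101011101111 + 1 = 111100010100010001 (i.e. -15087).
  100101011011011000
+ 111100010100010001
= 100001101111101001  (discard carry-out 1)
Result 100001101111101001: MSB = 1 → 138217 − 262144 = -123927.
Both addends (after negating the subtrahend) are negative and so is the stored result: no signed overflow.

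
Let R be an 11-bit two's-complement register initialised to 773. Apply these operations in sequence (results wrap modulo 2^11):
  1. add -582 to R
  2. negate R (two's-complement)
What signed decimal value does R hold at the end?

-191

Start: R = 773 = 01100000101.
R = 773 + (-582) = 191 = 00010111111
R = −(191) = -191 = 11101000001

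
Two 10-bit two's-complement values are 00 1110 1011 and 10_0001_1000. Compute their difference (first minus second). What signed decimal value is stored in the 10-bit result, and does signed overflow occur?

00 1110 1011 → 0011101011 = 235 (signed)
10_0001_1000 → 1000011000 = -488 (signed)
Subtract via negate-and-add: invert 1000011000 + 1 = 0111101000 (i.e. 488).
  0011101011
+ 0111101000
= 1011010011
Result 1011010011: MSB = 1 → 723 − 1024 = -301.
Both addends (after negating the subtrahend) are non-negative but the stored result is negative: signed overflow. The true value 235 − (-488) = 723 lies outside [-512, 511].

-301; overflow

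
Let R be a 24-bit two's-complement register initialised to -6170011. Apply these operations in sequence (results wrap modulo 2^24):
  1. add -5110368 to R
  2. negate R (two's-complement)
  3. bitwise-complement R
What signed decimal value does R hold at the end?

Start: R = -6170011 = 101000011101101001100101.
R = -6170011 + (-5110368) = -11280379; wraps to 5496837 = 010100111110000000000101
R = −(5496837) = -5496837 = 101011000001111111111011
R = NOT 101011000001111111111011 = 010100111110000000000100 = 5496836

5496836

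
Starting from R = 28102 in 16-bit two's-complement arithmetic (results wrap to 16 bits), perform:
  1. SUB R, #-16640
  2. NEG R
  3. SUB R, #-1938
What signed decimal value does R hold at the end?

22732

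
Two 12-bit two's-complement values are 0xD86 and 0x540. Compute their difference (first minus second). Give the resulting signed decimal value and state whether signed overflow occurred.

-1978; no overflow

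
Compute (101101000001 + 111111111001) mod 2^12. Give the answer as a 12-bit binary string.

101100111010

  101101000001
+ 111111111001
= 101100111010  (discard carry-out 1)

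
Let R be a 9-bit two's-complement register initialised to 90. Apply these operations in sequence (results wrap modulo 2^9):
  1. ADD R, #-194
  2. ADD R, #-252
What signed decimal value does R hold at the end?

Start: R = 90 = 001011010.
R = 90 + (-194) = -104 = 110011000
R = -104 + (-252) = -356; wraps to 156 = 010011100

156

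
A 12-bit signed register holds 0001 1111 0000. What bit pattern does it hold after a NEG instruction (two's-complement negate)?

Invert: 111000001111. Add 1: 111000010000.
Check: 000111110000 = 496, 111000010000 = -496.

111000010000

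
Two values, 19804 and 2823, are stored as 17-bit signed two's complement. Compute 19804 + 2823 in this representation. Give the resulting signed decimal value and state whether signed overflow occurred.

22627; no overflow

19804 → 00100110101011100
2823 → 00000101100000111
  00100110101011100
+ 00000101100000111
= 00101100001100011
Result 00101100001100011: MSB = 0 → value 22627.
Both addends are non-negative and so is the stored result: no signed overflow.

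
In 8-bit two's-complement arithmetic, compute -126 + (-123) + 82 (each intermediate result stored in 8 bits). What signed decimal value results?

-126 + (-123) = -249 → wraps to 7 (00000111)
7 + 82 = 89 (01011001)

89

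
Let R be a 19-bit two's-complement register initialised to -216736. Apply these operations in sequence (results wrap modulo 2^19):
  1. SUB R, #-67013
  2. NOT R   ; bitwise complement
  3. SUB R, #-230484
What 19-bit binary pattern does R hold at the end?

Start: R = -216736 = 1001011000101100000.
R = -216736 − (-67013) = -149723 = 1011011011100100101
R = NOT 1011011011100100101 = 0100100100011011010 = 149722
R = 149722 − (-230484) = 380206; wraps to -144082 = 1011100110100101110

1011100110100101110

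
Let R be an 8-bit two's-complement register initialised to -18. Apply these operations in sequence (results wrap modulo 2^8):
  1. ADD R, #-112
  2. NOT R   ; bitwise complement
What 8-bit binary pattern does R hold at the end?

10000001

Start: R = -18 = 11101110.
R = -18 + (-112) = -130; wraps to 126 = 01111110
R = NOT 01111110 = 10000001 = -127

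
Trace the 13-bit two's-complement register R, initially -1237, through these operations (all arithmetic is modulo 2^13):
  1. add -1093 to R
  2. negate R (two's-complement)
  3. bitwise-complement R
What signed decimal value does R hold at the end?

-2331

Start: R = -1237 = 1101100101011.
R = -1237 + (-1093) = -2330 = 1011011100110
R = −(-2330) = 2330 = 0100100011010
R = NOT 0100100011010 = 1011011100101 = -2331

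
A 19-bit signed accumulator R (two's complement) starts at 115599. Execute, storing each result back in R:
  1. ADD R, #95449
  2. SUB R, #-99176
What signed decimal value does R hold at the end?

-214064

Start: R = 115599 = 0011100001110001111.
R = 115599 + 95449 = 211048 = 0110011100001101000
R = 211048 − (-99176) = 310224; wraps to -214064 = 1001011101111010000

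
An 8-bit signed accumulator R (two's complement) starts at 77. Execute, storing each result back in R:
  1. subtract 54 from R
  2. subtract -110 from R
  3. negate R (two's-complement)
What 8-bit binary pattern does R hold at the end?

Start: R = 77 = 01001101.
R = 77 − 54 = 23 = 00010111
R = 23 − (-110) = 133; wraps to -123 = 10000101
R = −(-123) = 123 = 01111011

01111011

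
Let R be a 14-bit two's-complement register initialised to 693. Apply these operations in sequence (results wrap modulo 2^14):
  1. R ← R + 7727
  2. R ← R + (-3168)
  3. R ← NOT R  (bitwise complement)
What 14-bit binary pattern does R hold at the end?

10101101111011

Start: R = 693 = 00001010110101.
R = 693 + 7727 = 8420; wraps to -7964 = 10000011100100
R = -7964 + (-3168) = -11132; wraps to 5252 = 01010010000100
R = NOT 01010010000100 = 10101101111011 = -5253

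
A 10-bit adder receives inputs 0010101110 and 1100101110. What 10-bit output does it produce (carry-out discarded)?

  0010101110
+ 1100101110
= 1111011100

1111011100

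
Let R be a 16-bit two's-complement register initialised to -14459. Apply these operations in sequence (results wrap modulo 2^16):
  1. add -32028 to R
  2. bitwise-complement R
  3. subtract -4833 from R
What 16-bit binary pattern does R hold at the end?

1100100001110111

Start: R = -14459 = 1100011110000101.
R = -14459 + (-32028) = -46487; wraps to 19049 = 0100101001101001
R = NOT 0100101001101001 = 1011010110010110 = -19050
R = -19050 − (-4833) = -14217 = 1100100001110111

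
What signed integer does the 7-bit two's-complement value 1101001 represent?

-23

MSB is 1, so the value is negative.
Unsigned reading: 105. Subtract 2^7 = 128: 105 − 128 = -23.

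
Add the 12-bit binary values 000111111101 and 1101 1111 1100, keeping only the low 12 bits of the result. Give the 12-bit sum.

111111111001

  000111111101
+ 110111111100
= 111111111001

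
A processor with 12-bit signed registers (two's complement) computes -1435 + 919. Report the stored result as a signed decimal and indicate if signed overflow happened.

-516; no overflow

-1435 → 101001100101
919 → 001110010111
  101001100101
+ 001110010111
= 110111111100
Result 110111111100: MSB = 1 → 3580 − 4096 = -516.
Addends have opposite signs, so signed overflow cannot occur.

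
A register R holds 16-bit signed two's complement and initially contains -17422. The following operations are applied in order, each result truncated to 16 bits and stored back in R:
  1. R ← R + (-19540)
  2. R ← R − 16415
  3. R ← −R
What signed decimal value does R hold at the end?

Start: R = -17422 = 1011101111110010.
R = -17422 + (-19540) = -36962; wraps to 28574 = 0110111110011110
R = 28574 − 16415 = 12159 = 0010111101111111
R = −(12159) = -12159 = 1101000010000001

-12159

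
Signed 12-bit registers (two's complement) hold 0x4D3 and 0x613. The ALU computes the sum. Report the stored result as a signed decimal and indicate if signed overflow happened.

0x4D3 = 010011010011 = 1235 (signed)
0x613 = 011000010011 = 1555 (signed)
  010011010011
+ 011000010011
= 101011100110
Result 101011100110: MSB = 1 → 2790 − 4096 = -1306.
Both addends are non-negative but the stored result is negative: signed overflow. The true value 1235 + 1555 = 2790 lies outside [-2048, 2047].

-1306; overflow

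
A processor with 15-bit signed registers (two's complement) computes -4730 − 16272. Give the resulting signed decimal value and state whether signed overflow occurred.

-4730 → 110110110000110
16272 → 011111110010000
Subtract via negate-and-add: invert 011111110010000 + 1 = 100000001110000 (i.e. -16272).
  110110110000110
+ 100000001110000
= 010110111110110  (discard carry-out 1)
Result 010110111110110: MSB = 0 → value 11766.
Both addends (after negating the subtrahend) are negative but the stored result is non-negative: signed overflow. The true value -4730 − 16272 = -21002 lies outside [-16384, 16383].

11766; overflow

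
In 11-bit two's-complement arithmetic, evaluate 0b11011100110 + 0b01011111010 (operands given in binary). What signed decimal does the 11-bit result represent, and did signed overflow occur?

480; no overflow

0b11011100110 → 11011100110 = -282 (signed)
0b01011111010 → 01011111010 = 762 (signed)
  11011100110
+ 01011111010
= 00111100000  (discard carry-out 1)
Result 00111100000: MSB = 0 → value 480.
Addends have opposite signs, so signed overflow cannot occur.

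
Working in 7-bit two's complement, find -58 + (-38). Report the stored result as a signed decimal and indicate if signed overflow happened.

-58 → 1000110
-38 → 1011010
  1000110
+ 1011010
= 0100000  (discard carry-out 1)
Result 0100000: MSB = 0 → value 32.
Both addends are negative but the stored result is non-negative: signed overflow. The true value -58 + (-38) = -96 lies outside [-64, 63].

32; overflow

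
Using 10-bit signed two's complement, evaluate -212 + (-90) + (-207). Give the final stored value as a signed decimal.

-212 + (-90) = -302 (1011010010)
-302 + (-207) = -509 (1000000011)

-509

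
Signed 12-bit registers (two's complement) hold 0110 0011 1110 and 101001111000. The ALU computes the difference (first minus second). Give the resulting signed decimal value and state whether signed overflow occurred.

-1082; overflow

0110 0011 1110 → 011000111110 = 1598 (signed)
101001111000 = -1416 (signed)
Subtract via negate-and-add: invert 101001111000 + 1 = 010110001000 (i.e. 1416).
  011000111110
+ 010110001000
= 101111000110
Result 101111000110: MSB = 1 → 3014 − 4096 = -1082.
Both addends (after negating the subtrahend) are non-negative but the stored result is negative: signed overflow. The true value 1598 − (-1416) = 3014 lies outside [-2048, 2047].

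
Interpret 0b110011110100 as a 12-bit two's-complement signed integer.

-780

MSB is 1, so the value is negative.
Invert: 001100001011. Add 1: 001100001100 = 780. So the value is −780.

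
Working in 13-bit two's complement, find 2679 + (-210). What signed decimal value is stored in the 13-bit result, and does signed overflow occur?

2469; no overflow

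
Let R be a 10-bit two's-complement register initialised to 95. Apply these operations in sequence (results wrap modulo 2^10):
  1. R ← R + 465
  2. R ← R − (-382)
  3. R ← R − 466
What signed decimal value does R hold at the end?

476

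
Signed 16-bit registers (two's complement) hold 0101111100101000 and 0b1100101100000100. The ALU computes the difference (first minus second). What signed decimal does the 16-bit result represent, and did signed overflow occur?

-27612; overflow

0101111100101000 = 24360 (signed)
0b1100101100000100 → 1100101100000100 = -13564 (signed)
Subtract via negate-and-add: invert 1100101100000100 + 1 = 0011010011111100 (i.e. 13564).
  0101111100101000
+ 0011010011111100
= 1001010000100100
Result 1001010000100100: MSB = 1 → 37924 − 65536 = -27612.
Both addends (after negating the subtrahend) are non-negative but the stored result is negative: signed overflow. The true value 24360 − (-13564) = 37924 lies outside [-32768, 32767].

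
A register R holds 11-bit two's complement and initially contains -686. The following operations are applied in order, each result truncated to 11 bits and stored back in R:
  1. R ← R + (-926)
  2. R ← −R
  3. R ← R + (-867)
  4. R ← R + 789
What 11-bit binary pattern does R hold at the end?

Start: R = -686 = 10101010010.
R = -686 + (-926) = -1612; wraps to 436 = 00110110100
R = −(436) = -436 = 11001001100
R = -436 + (-867) = -1303; wraps to 745 = 01011101001
R = 745 + 789 = 1534; wraps to -514 = 10111111110

10111111110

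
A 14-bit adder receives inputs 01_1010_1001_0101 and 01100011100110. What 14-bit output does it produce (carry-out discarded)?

11001101111011

  01101010010101
+ 01100011100110
= 11001101111011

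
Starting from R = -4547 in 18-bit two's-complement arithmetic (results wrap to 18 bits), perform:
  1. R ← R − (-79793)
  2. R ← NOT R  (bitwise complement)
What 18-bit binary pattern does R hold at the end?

Start: R = -4547 = 111110111000111101.
R = -4547 − (-79793) = 75246 = 010010010111101110
R = NOT 010010010111101110 = 101101101000010001 = -75247

101101101000010001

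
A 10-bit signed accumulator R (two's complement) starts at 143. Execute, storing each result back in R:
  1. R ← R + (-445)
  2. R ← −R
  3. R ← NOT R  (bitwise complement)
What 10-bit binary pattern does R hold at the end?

Start: R = 143 = 0010001111.
R = 143 + (-445) = -302 = 1011010010
R = −(-302) = 302 = 0100101110
R = NOT 0100101110 = 1011010001 = -303

1011010001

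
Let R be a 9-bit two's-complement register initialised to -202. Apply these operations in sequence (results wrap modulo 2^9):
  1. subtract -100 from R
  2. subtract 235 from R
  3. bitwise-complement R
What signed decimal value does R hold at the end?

-176

Start: R = -202 = 100110110.
R = -202 − (-100) = -102 = 110011010
R = -102 − 235 = -337; wraps to 175 = 010101111
R = NOT 010101111 = 101010000 = -176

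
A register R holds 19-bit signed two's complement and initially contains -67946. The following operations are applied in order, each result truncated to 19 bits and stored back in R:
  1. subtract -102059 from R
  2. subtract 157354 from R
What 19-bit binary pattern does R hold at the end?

1100001111010010111

Start: R = -67946 = 1101111011010010110.
R = -67946 − (-102059) = 34113 = 0001000010101000001
R = 34113 − 157354 = -123241 = 1100001111010010111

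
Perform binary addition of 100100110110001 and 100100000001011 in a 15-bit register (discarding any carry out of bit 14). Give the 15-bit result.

001000110111100

  100100110110001
+ 100100000001011
= 001000110111100  (discard carry-out 1)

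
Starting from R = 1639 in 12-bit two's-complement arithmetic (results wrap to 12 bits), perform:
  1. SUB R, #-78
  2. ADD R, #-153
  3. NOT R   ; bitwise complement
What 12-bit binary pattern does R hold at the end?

100111100011

Start: R = 1639 = 011001100111.
R = 1639 − (-78) = 1717 = 011010110101
R = 1717 + (-153) = 1564 = 011000011100
R = NOT 011000011100 = 100111100011 = -1565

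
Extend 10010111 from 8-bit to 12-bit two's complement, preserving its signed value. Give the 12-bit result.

MSB of 10010111 is 1; replicate it into the new high bits.
1111|10010111 → 111110010111 (still -105).

111110010111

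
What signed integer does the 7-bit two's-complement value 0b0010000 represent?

MSB is 0, so the value is non-negative: 0010000 = 16.

16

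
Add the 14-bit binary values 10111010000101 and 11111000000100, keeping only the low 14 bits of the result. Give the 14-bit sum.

  10111010000101
+ 11111000000100
= 10110010001001  (discard carry-out 1)

10110010001001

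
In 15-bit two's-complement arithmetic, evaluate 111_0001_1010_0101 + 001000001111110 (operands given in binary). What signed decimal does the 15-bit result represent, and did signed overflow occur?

547; no overflow

111_0001_1010_0101 → 111000110100101 = -3675 (signed)
001000001111110 = 4222 (signed)
  111000110100101
+ 001000001111110
= 000001000100011  (discard carry-out 1)
Result 000001000100011: MSB = 0 → value 547.
Addends have opposite signs, so signed overflow cannot occur.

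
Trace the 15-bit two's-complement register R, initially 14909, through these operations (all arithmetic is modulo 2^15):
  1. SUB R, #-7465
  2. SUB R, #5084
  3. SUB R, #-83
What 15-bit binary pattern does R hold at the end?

Start: R = 14909 = 011101000111101.
R = 14909 − (-7465) = 22374; wraps to -10394 = 101011101100110
R = -10394 − 5084 = -15478 = 100001110001010
R = -15478 − (-83) = -15395 = 100001111011101

100001111011101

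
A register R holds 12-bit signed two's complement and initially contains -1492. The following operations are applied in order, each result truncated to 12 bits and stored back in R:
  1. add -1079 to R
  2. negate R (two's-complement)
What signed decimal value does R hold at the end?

-1525

Start: R = -1492 = 101000101100.
R = -1492 + (-1079) = -2571; wraps to 1525 = 010111110101
R = −(1525) = -1525 = 101000001011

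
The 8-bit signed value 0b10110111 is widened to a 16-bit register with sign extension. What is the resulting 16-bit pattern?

MSB of 10110111 is 1; replicate it into the new high bits.
11111111|10110111 → 1111111110110111 (still -73).

1111111110110111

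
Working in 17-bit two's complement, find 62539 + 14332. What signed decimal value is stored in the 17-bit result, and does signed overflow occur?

62539 → 01111010001001011
14332 → 00011011111111100
  01111010001001011
+ 00011011111111100
= 10010110001000111
Result 10010110001000111: MSB = 1 → 76871 − 131072 = -54201.
Both addends are non-negative but the stored result is negative: signed overflow. The true value 62539 + 14332 = 76871 lies outside [-65536, 65535].

-54201; overflow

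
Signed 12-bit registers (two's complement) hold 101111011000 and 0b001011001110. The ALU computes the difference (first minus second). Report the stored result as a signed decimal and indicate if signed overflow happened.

-1782; no overflow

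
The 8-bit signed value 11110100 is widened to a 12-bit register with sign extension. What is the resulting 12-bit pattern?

MSB of 11110100 is 1; replicate it into the new high bits.
1111|11110100 → 111111110100 (still -12).

111111110100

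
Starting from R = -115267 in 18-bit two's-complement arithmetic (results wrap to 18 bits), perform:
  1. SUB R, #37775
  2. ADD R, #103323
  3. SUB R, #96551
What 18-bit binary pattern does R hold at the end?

Start: R = -115267 = 100011110110111101.
R = -115267 − 37775 = -153042; wraps to 109102 = 011010101000101110
R = 109102 + 103323 = 212425; wraps to -49719 = 110011110111001001
R = -49719 − 96551 = -146270; wraps to 115874 = 011100010010100010

011100010010100010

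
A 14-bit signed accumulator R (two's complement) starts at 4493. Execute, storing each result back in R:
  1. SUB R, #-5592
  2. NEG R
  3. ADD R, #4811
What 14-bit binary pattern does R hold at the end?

Start: R = 4493 = 01000110001101.
R = 4493 − (-5592) = 10085; wraps to -6299 = 10011101100101
R = −(-6299) = 6299 = 01100010011011
R = 6299 + 4811 = 11110; wraps to -5274 = 10101101100110

10101101100110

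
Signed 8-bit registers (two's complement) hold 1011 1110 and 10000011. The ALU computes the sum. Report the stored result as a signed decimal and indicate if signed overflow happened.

1011 1110 → 10111110 = -66 (signed)
10000011 = -125 (signed)
  10111110
+ 10000011
= 01000001  (discard carry-out 1)
Result 01000001: MSB = 0 → value 65.
Both addends are negative but the stored result is non-negative: signed overflow. The true value -66 + (-125) = -191 lies outside [-128, 127].

65; overflow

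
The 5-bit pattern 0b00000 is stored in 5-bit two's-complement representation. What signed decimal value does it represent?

MSB is 0, so the value is non-negative: 00000 = 0.

0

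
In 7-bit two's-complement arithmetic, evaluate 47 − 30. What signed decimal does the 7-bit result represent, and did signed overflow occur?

47 → 0101111
30 → 0011110
Subtract via negate-and-add: invert 0011110 + 1 = 1100010 (i.e. -30).
  0101111
+ 1100010
= 0010001  (discard carry-out 1)
Result 0010001: MSB = 0 → value 17.
Addends (after negating the subtrahend) have opposite signs, so signed overflow cannot occur.

17; no overflow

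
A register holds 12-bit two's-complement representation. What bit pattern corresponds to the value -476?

111000100100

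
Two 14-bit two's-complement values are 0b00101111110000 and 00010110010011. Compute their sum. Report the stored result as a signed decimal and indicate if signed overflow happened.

4483; no overflow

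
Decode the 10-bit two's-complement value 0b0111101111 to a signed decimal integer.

MSB is 0, so the value is non-negative: 0111101111 = 495.

495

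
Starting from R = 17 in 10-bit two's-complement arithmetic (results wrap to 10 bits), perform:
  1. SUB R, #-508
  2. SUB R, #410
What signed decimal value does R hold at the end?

115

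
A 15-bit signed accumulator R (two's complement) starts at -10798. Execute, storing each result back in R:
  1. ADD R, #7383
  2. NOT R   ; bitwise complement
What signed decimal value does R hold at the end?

3414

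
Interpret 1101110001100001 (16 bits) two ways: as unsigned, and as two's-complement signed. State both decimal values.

Unsigned: 1101110001100001 = 56417.
Signed: MSB=1 → 56417 − 65536 = -9119.

unsigned = 56417, signed = -9119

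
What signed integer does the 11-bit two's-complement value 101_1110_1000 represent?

-536

MSB is 1, so the value is negative.
Invert: 01000010111. Add 1: 01000011000 = 536. So the value is −536.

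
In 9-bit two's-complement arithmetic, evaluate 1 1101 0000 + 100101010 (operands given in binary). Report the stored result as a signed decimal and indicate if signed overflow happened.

250; overflow

1 1101 0000 → 111010000 = -48 (signed)
100101010 = -214 (signed)
  111010000
+ 100101010
= 011111010  (discard carry-out 1)
Result 011111010: MSB = 0 → value 250.
Both addends are negative but the stored result is non-negative: signed overflow. The true value -48 + (-214) = -262 lies outside [-256, 255].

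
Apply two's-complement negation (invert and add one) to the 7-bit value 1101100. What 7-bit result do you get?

Invert: 0010011. Add 1: 0010100.
Check: 1101100 = -20, 0010100 = 20.

0010100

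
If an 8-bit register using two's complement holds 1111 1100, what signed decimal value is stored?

-4

MSB is 1, so the value is negative.
Unsigned reading: 252. Subtract 2^8 = 256: 252 − 256 = -4.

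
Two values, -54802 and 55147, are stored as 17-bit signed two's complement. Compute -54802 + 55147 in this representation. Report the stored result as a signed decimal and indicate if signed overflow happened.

-54802 → 10010100111101110
55147 → 01101011101101011
  10010100111101110
+ 01101011101101011
= 00000000101011001  (discard carry-out 1)
Result 00000000101011001: MSB = 0 → value 345.
Addends have opposite signs, so signed overflow cannot occur.

345; no overflow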